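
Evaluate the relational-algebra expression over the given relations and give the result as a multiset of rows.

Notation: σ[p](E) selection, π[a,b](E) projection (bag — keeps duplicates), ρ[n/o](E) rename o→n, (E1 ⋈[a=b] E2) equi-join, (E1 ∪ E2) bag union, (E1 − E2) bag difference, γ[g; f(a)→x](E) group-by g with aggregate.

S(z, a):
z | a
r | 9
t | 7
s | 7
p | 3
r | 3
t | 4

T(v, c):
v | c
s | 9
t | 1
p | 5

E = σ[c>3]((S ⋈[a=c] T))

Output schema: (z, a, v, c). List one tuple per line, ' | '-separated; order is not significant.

Stepwise |·|:
  S → 6
  T → 3
  (S ⋈[a=c] T) → 1
  σ[c>3]((S ⋈[a=c] T)) → 1

== RESULT ==
z | a | v | c
r | 9 | s | 9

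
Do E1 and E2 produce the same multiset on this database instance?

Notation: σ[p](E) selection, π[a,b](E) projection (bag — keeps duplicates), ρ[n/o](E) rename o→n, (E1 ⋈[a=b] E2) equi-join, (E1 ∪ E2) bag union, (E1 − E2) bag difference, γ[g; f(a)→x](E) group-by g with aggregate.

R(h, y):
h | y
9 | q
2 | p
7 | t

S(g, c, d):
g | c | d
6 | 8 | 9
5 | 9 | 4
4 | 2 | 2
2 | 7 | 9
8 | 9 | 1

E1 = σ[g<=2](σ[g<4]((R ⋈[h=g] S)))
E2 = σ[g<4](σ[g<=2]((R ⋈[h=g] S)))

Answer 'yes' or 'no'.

E1 row counts bottom-up:
  R → 3
  S → 5
  (R ⋈[h=g] S) → 1
  σ[g<4]((R ⋈[h=g] S)) → 1
  σ[g<=2](σ[g<4]((R ⋈[h=g] S))) → 1
E2 row counts bottom-up:
  R → 3
  S → 5
  (R ⋈[h=g] S) → 1
  σ[g<=2]((R ⋈[h=g] S)) → 1
  σ[g<4](σ[g<=2]((R ⋈[h=g] S))) → 1

E1 and E2 produce the same multiset:
h | y | g | c | d
2 | p | 2 | 7 | 9

yes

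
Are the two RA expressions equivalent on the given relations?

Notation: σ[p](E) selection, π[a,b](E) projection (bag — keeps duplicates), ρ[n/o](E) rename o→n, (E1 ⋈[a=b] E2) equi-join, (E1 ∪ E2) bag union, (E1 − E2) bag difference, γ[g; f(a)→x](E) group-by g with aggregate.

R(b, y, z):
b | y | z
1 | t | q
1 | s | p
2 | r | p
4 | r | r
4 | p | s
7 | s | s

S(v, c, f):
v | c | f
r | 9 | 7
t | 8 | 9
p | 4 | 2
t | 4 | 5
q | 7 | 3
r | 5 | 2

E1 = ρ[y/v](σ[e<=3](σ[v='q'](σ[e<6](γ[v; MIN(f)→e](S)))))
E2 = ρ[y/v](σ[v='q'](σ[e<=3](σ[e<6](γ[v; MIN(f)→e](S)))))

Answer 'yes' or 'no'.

E1 subexpression sizes:
  S → 6
  γ[v; MIN(f)→e](S) → 4
  σ[e<6](γ[v; MIN(f)→e](S)) → 4
  σ[v='q'](σ[e<6](γ[v; MIN(f)→e](S))) → 1
  σ[e<=3](σ[v='q'](σ[e<6](γ[v; MIN(f)→e](S)))) → 1
  ρ[y/v](σ[e<=3](σ[v='q'](σ[e<6](γ[v; MIN(f)→e](S))))) → 1
E2 subexpression sizes:
  S → 6
  γ[v; MIN(f)→e](S) → 4
  σ[e<6](γ[v; MIN(f)→e](S)) → 4
  σ[e<=3](σ[e<6](γ[v; MIN(f)→e](S))) → 3
  σ[v='q'](σ[e<=3](σ[e<6](γ[v; MIN(f)→e](S)))) → 1
  ρ[y/v](σ[v='q'](σ[e<=3](σ[e<6](γ[v; MIN(f)→e](S))))) → 1

E1 and E2 produce the same multiset:
y | e
q | 3

yes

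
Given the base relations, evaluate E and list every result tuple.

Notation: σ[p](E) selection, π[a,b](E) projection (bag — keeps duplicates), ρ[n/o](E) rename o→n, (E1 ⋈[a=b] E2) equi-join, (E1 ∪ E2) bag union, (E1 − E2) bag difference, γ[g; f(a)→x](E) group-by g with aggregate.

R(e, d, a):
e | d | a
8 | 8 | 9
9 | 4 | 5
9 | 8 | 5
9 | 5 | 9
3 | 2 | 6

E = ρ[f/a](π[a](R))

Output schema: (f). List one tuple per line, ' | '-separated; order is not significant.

Subexpression sizes:
  R → 5
  π[a](R) → 5
  ρ[f/a](π[a](R)) → 5

== RESULT ==
f
5
5
6
9
9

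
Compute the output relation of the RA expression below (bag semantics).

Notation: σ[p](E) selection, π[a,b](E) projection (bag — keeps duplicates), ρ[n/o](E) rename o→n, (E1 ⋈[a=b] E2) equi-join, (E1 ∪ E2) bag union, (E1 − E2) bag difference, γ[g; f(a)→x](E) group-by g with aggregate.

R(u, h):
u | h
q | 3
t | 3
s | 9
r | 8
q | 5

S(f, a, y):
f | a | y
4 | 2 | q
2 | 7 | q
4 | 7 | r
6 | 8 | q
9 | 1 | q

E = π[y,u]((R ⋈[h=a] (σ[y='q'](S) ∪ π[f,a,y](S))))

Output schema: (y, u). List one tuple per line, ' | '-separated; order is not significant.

Stepwise |·|:
  R → 5
  S → 5
  σ[y='q'](S) → 4
  S → 5
  π[f,a,y](S) → 5
  (σ[y='q'](S) ∪ π[f,a,y](S)) → 9
  (R ⋈[h=a] (σ[y='q'](S) ∪ π[f,a,y](S))) → 2
  π[y,u]((R ⋈[h=a] (σ[y='q'](S) ∪ π[f,a,y](S)))) → 2

== RESULT ==
y | u
q | r
q | r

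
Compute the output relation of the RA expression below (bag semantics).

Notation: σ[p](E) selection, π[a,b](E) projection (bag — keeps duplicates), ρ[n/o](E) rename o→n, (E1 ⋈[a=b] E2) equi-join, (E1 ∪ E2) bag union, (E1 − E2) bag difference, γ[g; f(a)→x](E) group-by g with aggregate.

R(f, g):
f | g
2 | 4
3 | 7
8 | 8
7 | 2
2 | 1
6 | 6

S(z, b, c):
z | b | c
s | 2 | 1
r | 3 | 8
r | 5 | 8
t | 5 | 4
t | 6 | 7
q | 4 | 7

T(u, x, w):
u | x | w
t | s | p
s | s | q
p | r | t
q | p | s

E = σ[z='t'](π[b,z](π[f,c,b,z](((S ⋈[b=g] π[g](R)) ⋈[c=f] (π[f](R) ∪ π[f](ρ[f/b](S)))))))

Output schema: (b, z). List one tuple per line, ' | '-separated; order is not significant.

Stepwise |·|:
  S → 6
  R → 6
  π[g](R) → 6
  (S ⋈[b=g] π[g](R)) → 3
  R → 6
  π[f](R) → 6
  S → 6
  ρ[f/b](S) → 6
  π[f](ρ[f/b](S)) → 6
  (π[f](R) ∪ π[f](ρ[f/b](S))) → 12
  ((S ⋈[b=g] π[g](R)) ⋈[c=f] (π[f](R) ∪ π[f](ρ[f/b](S)))) → 2
  π[f,c,b,z](((S ⋈[b=g] π[g](R)) ⋈[c=f] (π[f](R) ∪ π[f](ρ[f/b](S))))) → 2
  π[b,z](π[f,c,b,z](((S ⋈[b=g] π[g](R)) ⋈[c=f] (π[f](R) ∪ π[f](ρ[f/b](S)))))) → 2
  σ[z='t'](π[b,z](π[f,c,b,z](((S ⋈[b=g] π[g](R)) ⋈[c=f] (π[f](R) ∪ π[f](ρ[f/b](S))))))) → 1

== RESULT ==
b | z
6 | t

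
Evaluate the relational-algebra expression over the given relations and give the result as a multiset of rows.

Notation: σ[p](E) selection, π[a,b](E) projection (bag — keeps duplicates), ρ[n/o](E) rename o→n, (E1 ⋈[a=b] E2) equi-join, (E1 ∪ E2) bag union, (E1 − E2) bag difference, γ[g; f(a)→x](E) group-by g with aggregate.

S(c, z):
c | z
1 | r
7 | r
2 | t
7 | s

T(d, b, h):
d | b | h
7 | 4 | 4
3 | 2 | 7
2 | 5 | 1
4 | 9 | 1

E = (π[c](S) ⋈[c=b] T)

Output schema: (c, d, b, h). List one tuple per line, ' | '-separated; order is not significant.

Row counts bottom-up:
  S → 4
  π[c](S) → 4
  T → 4
  (π[c](S) ⋈[c=b] T) → 1

== RESULT ==
c | d | b | h
2 | 3 | 2 | 7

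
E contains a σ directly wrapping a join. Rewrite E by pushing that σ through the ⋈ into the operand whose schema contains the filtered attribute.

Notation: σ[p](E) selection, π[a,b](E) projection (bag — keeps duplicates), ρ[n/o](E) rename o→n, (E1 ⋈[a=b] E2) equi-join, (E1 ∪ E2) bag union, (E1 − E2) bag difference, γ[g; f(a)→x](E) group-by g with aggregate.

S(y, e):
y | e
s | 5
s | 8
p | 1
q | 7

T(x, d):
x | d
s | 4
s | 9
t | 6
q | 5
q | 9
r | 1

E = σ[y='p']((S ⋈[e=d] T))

σ filters on y, owned by the left side.
E' = (σ[y='p'](S) ⋈[e=d] T)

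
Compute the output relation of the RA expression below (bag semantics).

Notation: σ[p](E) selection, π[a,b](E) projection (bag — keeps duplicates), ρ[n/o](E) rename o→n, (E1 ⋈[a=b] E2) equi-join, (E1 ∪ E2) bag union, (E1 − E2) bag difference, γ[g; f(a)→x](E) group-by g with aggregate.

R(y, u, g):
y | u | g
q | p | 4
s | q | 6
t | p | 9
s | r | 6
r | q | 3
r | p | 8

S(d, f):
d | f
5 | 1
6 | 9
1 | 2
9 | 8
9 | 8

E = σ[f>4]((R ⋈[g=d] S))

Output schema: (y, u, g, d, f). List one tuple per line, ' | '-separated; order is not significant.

Stepwise |·|:
  R → 6
  S → 5
  (R ⋈[g=d] S) → 4
  σ[f>4]((R ⋈[g=d] S)) → 4

== RESULT ==
y | u | g | d | f
s | q | 6 | 6 | 9
s | r | 6 | 6 | 9
t | p | 9 | 9 | 8
t | p | 9 | 9 | 8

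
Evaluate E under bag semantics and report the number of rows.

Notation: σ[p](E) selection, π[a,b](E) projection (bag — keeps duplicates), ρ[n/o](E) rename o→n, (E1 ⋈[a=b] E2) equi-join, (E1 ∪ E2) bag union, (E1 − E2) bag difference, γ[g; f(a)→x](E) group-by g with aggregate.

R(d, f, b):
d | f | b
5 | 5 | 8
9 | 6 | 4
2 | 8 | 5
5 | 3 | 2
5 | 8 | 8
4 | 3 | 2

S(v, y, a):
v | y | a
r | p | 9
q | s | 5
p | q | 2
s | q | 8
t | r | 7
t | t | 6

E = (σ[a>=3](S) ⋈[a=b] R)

Per-node cardinality:
  S → 6
  σ[a>=3](S) → 5
  R → 6
  (σ[a>=3](S) ⋈[a=b] R) → 3

|E| = 3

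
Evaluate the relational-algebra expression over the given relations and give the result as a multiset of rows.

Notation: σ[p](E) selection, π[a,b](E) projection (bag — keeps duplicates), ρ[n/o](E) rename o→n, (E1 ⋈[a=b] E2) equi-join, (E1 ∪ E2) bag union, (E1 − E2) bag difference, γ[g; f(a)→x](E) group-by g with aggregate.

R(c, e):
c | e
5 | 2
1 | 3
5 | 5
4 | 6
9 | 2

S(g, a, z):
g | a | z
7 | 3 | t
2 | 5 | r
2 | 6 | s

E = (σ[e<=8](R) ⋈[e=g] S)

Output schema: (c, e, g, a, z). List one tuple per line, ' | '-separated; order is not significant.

Stepwise |·|:
  R → 5
  σ[e<=8](R) → 5
  S → 3
  (σ[e<=8](R) ⋈[e=g] S) → 4

== RESULT ==
c | e | g | a | z
5 | 2 | 2 | 5 | r
5 | 2 | 2 | 6 | s
9 | 2 | 2 | 5 | r
9 | 2 | 2 | 6 | s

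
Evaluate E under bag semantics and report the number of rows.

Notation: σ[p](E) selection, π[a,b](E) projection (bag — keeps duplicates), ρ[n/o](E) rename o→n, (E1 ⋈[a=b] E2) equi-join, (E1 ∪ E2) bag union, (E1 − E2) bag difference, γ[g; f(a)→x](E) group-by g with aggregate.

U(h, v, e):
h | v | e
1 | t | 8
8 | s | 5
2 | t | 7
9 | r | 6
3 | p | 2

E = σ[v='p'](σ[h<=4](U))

Stepwise |·|:
  U → 5
  σ[h<=4](U) → 3
  σ[v='p'](σ[h<=4](U)) → 1

|E| = 1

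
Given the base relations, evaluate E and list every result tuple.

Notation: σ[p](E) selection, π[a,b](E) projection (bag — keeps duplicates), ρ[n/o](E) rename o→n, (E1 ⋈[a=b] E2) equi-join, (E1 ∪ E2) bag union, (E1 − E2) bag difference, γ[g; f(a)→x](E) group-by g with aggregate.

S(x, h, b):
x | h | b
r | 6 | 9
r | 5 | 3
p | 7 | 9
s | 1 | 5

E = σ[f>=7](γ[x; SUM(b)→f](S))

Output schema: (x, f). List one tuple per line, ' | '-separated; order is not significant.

Stepwise |·|:
  S → 4
  γ[x; SUM(b)→f](S) → 3
  σ[f>=7](γ[x; SUM(b)→f](S)) → 2

== RESULT ==
x | f
p | 9
r | 12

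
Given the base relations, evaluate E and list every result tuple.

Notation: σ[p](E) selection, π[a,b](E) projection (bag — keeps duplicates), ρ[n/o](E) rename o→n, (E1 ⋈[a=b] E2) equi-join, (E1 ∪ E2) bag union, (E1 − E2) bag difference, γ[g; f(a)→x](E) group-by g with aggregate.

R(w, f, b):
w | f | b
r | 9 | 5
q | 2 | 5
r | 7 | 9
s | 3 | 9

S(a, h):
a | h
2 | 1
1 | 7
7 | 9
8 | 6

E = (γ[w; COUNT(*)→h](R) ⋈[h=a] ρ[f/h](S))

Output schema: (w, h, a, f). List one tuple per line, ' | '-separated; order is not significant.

Subexpression sizes:
  R → 4
  γ[w; COUNT(*)→h](R) → 3
  S → 4
  ρ[f/h](S) → 4
  (γ[w; COUNT(*)→h](R) ⋈[h=a] ρ[f/h](S)) → 3

== RESULT ==
w | h | a | f
q | 1 | 1 | 7
r | 2 | 2 | 1
s | 1 | 1 | 7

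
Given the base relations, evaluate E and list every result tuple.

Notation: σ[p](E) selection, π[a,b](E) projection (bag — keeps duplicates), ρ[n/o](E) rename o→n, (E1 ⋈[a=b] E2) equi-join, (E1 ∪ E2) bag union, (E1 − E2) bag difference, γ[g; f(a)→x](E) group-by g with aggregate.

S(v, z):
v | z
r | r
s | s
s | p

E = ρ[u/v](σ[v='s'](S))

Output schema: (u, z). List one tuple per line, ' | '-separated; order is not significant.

Subexpression sizes:
  S → 3
  σ[v='s'](S) → 2
  ρ[u/v](σ[v='s'](S)) → 2

== RESULT ==
u | z
s | p
s | s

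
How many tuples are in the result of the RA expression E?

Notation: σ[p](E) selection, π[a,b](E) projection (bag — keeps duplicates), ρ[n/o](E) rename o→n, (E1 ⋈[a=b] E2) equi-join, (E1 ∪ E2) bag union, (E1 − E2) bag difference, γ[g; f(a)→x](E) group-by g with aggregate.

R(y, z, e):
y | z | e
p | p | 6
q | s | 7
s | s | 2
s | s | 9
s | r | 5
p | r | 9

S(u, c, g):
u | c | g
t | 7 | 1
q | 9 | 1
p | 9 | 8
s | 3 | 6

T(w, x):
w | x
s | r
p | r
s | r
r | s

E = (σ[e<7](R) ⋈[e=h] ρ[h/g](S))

Stepwise |·|:
  R → 6
  σ[e<7](R) → 3
  S → 4
  ρ[h/g](S) → 4
  (σ[e<7](R) ⋈[e=h] ρ[h/g](S)) → 1

|E| = 1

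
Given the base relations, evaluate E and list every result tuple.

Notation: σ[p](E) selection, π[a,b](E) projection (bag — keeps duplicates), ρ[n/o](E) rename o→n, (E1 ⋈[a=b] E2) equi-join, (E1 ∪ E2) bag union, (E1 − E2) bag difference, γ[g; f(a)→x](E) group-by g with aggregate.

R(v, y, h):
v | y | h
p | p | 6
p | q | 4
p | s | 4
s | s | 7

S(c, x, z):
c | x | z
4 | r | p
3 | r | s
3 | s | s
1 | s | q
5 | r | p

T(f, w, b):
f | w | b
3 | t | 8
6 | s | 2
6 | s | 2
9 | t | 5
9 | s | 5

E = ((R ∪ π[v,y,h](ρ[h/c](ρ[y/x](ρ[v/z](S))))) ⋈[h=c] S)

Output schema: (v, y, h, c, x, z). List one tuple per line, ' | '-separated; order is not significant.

Row counts bottom-up:
  R → 4
  S → 5
  ρ[v/z](S) → 5
  ρ[y/x](ρ[v/z](S)) → 5
  ρ[h/c](ρ[y/x](ρ[v/z](S))) → 5
  π[v,y,h](ρ[h/c](ρ[y/x](ρ[v/z](S)))) → 5
  (R ∪ π[v,y,h](ρ[h/c](ρ[y/x](ρ[v/z](S))))) → 9
  S → 5
  ((R ∪ π[v,y,h](ρ[h/c](ρ[y/x](ρ[v/z](S))))) ⋈[h=c] S) → 9

== RESULT ==
v | y | h | c | x | z
p | q | 4 | 4 | r | p
p | r | 4 | 4 | r | p
p | r | 5 | 5 | r | p
p | s | 4 | 4 | r | p
q | s | 1 | 1 | s | q
s | r | 3 | 3 | r | s
s | r | 3 | 3 | s | s
s | s | 3 | 3 | r | s
s | s | 3 | 3 | s | s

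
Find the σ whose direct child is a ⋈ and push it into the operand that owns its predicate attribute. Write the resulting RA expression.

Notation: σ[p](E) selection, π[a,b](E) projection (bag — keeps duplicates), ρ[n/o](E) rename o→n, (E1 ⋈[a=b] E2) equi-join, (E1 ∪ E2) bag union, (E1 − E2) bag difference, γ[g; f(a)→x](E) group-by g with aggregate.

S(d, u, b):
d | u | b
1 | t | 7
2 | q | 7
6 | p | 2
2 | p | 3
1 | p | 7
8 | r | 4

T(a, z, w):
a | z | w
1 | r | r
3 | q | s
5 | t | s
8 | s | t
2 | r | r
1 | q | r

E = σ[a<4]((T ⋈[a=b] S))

σ filters on a, owned by the left side.
E' = (σ[a<4](T) ⋈[a=b] S)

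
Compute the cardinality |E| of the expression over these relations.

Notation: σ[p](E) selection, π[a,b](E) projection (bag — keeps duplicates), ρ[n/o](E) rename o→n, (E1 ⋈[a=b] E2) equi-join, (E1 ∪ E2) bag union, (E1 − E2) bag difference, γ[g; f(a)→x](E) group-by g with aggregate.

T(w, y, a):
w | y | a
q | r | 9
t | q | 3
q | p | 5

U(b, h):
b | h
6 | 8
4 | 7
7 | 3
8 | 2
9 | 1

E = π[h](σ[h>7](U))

Per-node cardinality:
  U → 5
  σ[h>7](U) → 1
  π[h](σ[h>7](U)) → 1

|E| = 1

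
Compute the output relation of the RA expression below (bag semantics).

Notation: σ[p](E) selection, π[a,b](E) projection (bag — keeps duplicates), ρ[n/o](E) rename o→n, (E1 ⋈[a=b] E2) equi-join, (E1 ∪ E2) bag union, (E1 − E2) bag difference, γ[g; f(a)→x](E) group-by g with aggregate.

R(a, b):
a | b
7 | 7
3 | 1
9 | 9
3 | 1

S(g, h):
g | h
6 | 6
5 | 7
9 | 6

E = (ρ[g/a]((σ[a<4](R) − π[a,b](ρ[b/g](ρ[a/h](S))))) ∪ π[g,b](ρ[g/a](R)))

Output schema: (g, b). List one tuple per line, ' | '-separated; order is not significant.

Stepwise |·|:
  R → 4
  σ[a<4](R) → 2
  S → 3
  ρ[a/h](S) → 3
  ρ[b/g](ρ[a/h](S)) → 3
  π[a,b](ρ[b/g](ρ[a/h](S))) → 3
  (σ[a<4](R) − π[a,b](ρ[b/g](ρ[a/h](S)))) → 2
  ρ[g/a]((σ[a<4](R) − π[a,b](ρ[b/g](ρ[a/h](S))))) → 2
  R → 4
  ρ[g/a](R) → 4
  π[g,b](ρ[g/a](R)) → 4
  (ρ[g/a]((σ[a<4](R) − π[a,b](ρ[b/g](ρ[a/h](S))))) ∪ π[g,b](ρ[g/a](R))) → 6

== RESULT ==
g | b
3 | 1
3 | 1
3 | 1
3 | 1
7 | 7
9 | 9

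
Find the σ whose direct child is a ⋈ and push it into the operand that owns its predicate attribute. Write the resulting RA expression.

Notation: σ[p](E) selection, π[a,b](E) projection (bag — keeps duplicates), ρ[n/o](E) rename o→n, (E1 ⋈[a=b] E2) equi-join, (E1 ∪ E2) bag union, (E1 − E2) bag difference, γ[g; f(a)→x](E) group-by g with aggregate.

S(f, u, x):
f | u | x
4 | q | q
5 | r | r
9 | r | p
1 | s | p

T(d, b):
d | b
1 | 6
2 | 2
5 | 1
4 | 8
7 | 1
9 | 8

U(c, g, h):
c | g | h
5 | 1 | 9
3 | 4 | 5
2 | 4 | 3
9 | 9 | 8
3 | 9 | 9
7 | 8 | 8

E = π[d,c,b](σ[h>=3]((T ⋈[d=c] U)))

σ filters on h, owned by the right side.
E' = π[d,c,b]((T ⋈[d=c] σ[h>=3](U)))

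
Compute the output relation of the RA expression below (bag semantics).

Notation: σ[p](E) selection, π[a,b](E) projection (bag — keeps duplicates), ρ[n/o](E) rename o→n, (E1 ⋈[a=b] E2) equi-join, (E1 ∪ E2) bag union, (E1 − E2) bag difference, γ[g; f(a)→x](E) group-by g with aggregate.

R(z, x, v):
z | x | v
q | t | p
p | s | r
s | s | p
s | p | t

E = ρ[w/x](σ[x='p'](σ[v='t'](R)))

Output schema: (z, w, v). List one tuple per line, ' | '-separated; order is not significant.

Stepwise |·|:
  R → 4
  σ[v='t'](R) → 1
  σ[x='p'](σ[v='t'](R)) → 1
  ρ[w/x](σ[x='p'](σ[v='t'](R))) → 1

== RESULT ==
z | w | v
s | p | t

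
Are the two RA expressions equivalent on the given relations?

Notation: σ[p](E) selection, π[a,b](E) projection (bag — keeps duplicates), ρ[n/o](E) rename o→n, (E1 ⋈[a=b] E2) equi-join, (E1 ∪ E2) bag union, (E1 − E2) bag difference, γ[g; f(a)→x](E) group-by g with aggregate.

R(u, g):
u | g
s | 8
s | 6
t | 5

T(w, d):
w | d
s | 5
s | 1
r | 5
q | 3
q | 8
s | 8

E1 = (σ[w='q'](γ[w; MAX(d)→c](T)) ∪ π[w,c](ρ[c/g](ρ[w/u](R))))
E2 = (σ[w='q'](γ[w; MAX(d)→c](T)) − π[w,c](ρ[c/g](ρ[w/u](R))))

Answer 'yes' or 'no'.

E1 stepwise |·|:
  T → 6
  γ[w; MAX(d)→c](T) → 3
  σ[w='q'](γ[w; MAX(d)→c](T)) → 1
  R → 3
  ρ[w/u](R) → 3
  ρ[c/g](ρ[w/u](R)) → 3
  π[w,c](ρ[c/g](ρ[w/u](R))) → 3
  (σ[w='q'](γ[w; MAX(d)→c](T)) ∪ π[w,c](ρ[c/g](ρ[w/u](R)))) → 4
E2 stepwise |·|:
  T → 6
  γ[w; MAX(d)→c](T) → 3
  σ[w='q'](γ[w; MAX(d)→c](T)) → 1
  R → 3
  ρ[w/u](R) → 3
  ρ[c/g](ρ[w/u](R)) → 3
  π[w,c](ρ[c/g](ρ[w/u](R))) → 3
  (σ[w='q'](γ[w; MAX(d)→c](T)) − π[w,c](ρ[c/g](ρ[w/u](R)))) → 1

E1 result:
w | c
q | 8
s | 6
s | 8
t | 5
E2 result:
w | c
q | 8
Witness: ('s', 6) appears 1× in E1 but 0× in E2.

no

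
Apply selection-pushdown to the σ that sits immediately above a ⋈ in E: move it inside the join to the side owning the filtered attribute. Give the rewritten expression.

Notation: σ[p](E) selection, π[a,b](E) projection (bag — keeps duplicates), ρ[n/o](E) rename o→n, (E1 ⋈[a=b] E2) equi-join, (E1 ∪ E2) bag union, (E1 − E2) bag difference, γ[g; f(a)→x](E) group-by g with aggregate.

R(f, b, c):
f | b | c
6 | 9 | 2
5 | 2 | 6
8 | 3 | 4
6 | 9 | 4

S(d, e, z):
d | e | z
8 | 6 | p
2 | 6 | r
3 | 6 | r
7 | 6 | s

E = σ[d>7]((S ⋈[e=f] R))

σ filters on d, owned by the left side.
E' = (σ[d>7](S) ⋈[e=f] R)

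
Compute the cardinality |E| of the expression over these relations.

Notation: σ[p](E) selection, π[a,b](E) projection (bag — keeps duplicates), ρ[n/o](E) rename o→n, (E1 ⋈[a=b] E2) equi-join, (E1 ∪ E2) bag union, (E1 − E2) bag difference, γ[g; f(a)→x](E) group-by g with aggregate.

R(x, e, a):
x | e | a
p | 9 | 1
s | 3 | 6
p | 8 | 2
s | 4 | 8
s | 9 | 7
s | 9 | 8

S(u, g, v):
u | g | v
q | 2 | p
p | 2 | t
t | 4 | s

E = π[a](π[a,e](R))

Stepwise |·|:
  R → 6
  π[a,e](R) → 6
  π[a](π[a,e](R)) → 6

|E| = 6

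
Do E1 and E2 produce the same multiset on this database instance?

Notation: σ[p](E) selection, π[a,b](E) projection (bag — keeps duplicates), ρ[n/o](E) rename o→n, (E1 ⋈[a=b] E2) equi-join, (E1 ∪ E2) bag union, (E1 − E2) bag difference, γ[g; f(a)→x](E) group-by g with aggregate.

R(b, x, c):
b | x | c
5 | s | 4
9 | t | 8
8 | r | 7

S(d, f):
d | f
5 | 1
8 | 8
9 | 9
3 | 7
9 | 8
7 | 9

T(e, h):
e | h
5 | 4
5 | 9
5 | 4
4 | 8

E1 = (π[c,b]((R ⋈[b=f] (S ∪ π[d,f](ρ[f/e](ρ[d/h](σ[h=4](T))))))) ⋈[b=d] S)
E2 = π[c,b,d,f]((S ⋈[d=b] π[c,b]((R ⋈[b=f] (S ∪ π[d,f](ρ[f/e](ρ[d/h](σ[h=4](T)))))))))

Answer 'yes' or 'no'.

E1 subexpression sizes:
  R → 3
  S → 6
  T → 4
  σ[h=4](T) → 2
  ρ[d/h](σ[h=4](T)) → 2
  ρ[f/e](ρ[d/h](σ[h=4](T))) → 2
  π[d,f](ρ[f/e](ρ[d/h](σ[h=4](T)))) → 2
  (S ∪ π[d,f](ρ[f/e](ρ[d/h](σ[h=4](T))))) → 8
  (R ⋈[b=f] (S ∪ π[d,f](ρ[f/e](ρ[d/h](σ[h=4](T)))))) → 6
  π[c,b]((R ⋈[b=f] (S ∪ π[d,f](ρ[f/e](ρ[d/h](σ[h=4](T))))))) → 6
  S → 6
  (π[c,b]((R ⋈[b=f] (S ∪ π[d,f](ρ[f/e](ρ[d/h](σ[h=4](T))))))) ⋈[b=d] S) → 8
E2 subexpression sizes:
  S → 6
  R → 3
  S → 6
  T → 4
  σ[h=4](T) → 2
  ρ[d/h](σ[h=4](T)) → 2
  ρ[f/e](ρ[d/h](σ[h=4](T))) → 2
  π[d,f](ρ[f/e](ρ[d/h](σ[h=4](T)))) → 2
  (S ∪ π[d,f](ρ[f/e](ρ[d/h](σ[h=4](T))))) → 8
  (R ⋈[b=f] (S ∪ π[d,f](ρ[f/e](ρ[d/h](σ[h=4](T)))))) → 6
  π[c,b]((R ⋈[b=f] (S ∪ π[d,f](ρ[f/e](ρ[d/h](σ[h=4](T))))))) → 6
  (S ⋈[d=b] π[c,b]((R ⋈[b=f] (S ∪ π[d,f](ρ[f/e](ρ[d/h](σ[h=4](T)))))))) → 8
  π[c,b,d,f]((S ⋈[d=b] π[c,b]((R ⋈[b=f] (S ∪ π[d,f](ρ[f/e](ρ[d/h](σ[h=4](T))))))))) → 8

E1 and E2 produce the same multiset:
c | b | d | f
4 | 5 | 5 | 1
4 | 5 | 5 | 1
7 | 8 | 8 | 8
7 | 8 | 8 | 8
8 | 9 | 9 | 8
8 | 9 | 9 | 8
8 | 9 | 9 | 9
8 | 9 | 9 | 9

yes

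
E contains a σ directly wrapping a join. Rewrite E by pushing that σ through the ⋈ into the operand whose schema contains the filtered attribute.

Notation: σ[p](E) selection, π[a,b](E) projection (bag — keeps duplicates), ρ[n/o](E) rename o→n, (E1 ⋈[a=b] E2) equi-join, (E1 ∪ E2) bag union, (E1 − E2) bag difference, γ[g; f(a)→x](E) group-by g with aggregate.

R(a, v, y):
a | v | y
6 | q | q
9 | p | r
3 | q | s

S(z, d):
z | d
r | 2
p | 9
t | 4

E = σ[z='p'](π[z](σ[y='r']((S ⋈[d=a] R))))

σ filters on y, owned by the right side.
E' = σ[z='p'](π[z]((S ⋈[d=a] σ[y='r'](R))))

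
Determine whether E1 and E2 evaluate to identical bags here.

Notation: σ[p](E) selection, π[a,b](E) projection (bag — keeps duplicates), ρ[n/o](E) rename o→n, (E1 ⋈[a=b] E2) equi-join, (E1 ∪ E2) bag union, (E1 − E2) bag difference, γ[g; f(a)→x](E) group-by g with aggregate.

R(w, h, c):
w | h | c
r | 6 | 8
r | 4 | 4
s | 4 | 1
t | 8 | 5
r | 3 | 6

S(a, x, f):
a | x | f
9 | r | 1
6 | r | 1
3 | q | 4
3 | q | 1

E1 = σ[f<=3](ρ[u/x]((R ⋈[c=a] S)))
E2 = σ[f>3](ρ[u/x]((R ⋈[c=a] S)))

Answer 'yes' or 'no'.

E1 subexpression sizes:
  R → 5
  S → 4
  (R ⋈[c=a] S) → 1
  ρ[u/x]((R ⋈[c=a] S)) → 1
  σ[f<=3](ρ[u/x]((R ⋈[c=a] S))) → 1
E2 subexpression sizes:
  R → 5
  S → 4
  (R ⋈[c=a] S) → 1
  ρ[u/x]((R ⋈[c=a] S)) → 1
  σ[f>3](ρ[u/x]((R ⋈[c=a] S))) → 0

E1 result:
w | h | c | a | u | f
r | 3 | 6 | 6 | r | 1
E2 result:
w | h | c | a | u | f
(0 rows)
Witness: ('r', 3, 6, 6, 'r', 1) appears 1× in E1 but 0× in E2.

no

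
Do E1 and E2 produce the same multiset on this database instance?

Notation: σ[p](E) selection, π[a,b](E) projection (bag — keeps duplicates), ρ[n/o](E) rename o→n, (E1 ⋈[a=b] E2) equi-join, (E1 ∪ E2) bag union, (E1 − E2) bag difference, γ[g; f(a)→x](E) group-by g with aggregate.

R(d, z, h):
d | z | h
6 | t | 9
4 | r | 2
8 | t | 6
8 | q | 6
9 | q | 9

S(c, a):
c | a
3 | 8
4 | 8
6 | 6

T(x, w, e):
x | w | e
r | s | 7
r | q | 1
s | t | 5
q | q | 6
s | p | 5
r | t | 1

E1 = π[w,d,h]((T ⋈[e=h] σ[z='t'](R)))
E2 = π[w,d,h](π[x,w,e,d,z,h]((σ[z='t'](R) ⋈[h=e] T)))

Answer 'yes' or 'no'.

E1 subexpression sizes:
  T → 6
  R → 5
  σ[z='t'](R) → 2
  (T ⋈[e=h] σ[z='t'](R)) → 1
  π[w,d,h]((T ⋈[e=h] σ[z='t'](R))) → 1
E2 subexpression sizes:
  R → 5
  σ[z='t'](R) → 2
  T → 6
  (σ[z='t'](R) ⋈[h=e] T) → 1
  π[x,w,e,d,z,h]((σ[z='t'](R) ⋈[h=e] T)) → 1
  π[w,d,h](π[x,w,e,d,z,h]((σ[z='t'](R) ⋈[h=e] T))) → 1

E1 and E2 produce the same multiset:
w | d | h
q | 8 | 6

yes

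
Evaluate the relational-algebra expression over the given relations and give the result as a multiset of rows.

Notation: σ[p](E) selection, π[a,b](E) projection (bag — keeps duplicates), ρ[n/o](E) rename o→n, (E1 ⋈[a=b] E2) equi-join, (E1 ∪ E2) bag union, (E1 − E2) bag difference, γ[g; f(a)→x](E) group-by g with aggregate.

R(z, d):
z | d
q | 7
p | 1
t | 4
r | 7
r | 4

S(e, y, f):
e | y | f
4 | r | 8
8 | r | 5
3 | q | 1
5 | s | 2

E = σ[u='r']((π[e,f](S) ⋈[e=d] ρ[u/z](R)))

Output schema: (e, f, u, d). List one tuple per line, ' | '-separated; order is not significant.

Subexpression sizes:
  S → 4
  π[e,f](S) → 4
  R → 5
  ρ[u/z](R) → 5
  (π[e,f](S) ⋈[e=d] ρ[u/z](R)) → 2
  σ[u='r']((π[e,f](S) ⋈[e=d] ρ[u/z](R))) → 1

== RESULT ==
e | f | u | d
4 | 8 | r | 4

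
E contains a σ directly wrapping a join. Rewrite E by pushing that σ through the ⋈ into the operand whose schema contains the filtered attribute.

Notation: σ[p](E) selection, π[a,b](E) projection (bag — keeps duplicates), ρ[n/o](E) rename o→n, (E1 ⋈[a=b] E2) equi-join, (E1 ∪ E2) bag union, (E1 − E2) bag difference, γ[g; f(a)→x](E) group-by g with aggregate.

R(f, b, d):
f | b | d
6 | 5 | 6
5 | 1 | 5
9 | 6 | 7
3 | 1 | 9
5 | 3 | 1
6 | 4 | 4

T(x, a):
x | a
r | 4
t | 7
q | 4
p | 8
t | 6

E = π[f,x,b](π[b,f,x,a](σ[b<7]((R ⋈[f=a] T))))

σ filters on b, owned by the left side.
E' = π[f,x,b](π[b,f,x,a]((σ[b<7](R) ⋈[f=a] T)))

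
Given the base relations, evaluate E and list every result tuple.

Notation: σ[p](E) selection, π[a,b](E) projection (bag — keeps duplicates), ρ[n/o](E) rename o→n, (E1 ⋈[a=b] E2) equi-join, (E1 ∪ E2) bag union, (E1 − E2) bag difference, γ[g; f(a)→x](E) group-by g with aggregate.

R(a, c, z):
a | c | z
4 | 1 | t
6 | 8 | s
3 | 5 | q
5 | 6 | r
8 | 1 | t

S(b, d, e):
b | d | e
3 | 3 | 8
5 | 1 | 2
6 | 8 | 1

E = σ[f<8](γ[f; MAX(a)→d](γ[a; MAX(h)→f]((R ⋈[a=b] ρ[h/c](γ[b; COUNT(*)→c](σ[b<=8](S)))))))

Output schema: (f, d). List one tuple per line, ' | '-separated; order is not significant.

Per-node cardinality:
  R → 5
  S → 3
  σ[b<=8](S) → 3
  γ[b; COUNT(*)→c](σ[b<=8](S)) → 3
  ρ[h/c](γ[b; COUNT(*)→c](σ[b<=8](S))) → 3
  (R ⋈[a=b] ρ[h/c](γ[b; COUNT(*)→c](σ[b<=8](S)))) → 3
  γ[a; MAX(h)→f]((R ⋈[a=b] ρ[h/c](γ[b; COUNT(*)→c](σ[b<=8](S))))) → 3
  γ[f; MAX(a)→d](γ[a; MAX(h)→f]((R ⋈[a=b] ρ[h/c](γ[b; COUNT(*)→c](σ[b<=8](S)))))) → 1
  σ[f<8](γ[f; MAX(a)→d](γ[a; MAX(h)→f]((R ⋈[a=b] ρ[h/c](γ[b; COUNT(*)→c](σ[b<=8](S))))))) → 1

== RESULT ==
f | d
1 | 6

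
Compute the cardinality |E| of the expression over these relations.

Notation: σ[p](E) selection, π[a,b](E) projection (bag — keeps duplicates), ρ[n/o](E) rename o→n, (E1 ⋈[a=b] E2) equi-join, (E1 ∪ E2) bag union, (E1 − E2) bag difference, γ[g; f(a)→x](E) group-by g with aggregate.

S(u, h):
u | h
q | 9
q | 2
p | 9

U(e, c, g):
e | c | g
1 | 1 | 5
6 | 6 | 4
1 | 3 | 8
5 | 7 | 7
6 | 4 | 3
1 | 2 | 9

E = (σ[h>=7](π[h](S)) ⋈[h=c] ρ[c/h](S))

Per-node cardinality:
  S → 3
  π[h](S) → 3
  σ[h>=7](π[h](S)) → 2
  S → 3
  ρ[c/h](S) → 3
  (σ[h>=7](π[h](S)) ⋈[h=c] ρ[c/h](S)) → 4

|E| = 4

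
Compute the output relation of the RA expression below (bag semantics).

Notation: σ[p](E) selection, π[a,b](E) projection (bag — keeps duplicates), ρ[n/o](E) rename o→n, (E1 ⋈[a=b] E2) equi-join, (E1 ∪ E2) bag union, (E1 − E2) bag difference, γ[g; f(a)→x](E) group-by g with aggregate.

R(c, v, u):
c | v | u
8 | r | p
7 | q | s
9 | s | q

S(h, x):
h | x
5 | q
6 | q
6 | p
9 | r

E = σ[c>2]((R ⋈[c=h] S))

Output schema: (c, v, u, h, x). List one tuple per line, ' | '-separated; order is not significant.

Per-node cardinality:
  R → 3
  S → 4
  (R ⋈[c=h] S) → 1
  σ[c>2]((R ⋈[c=h] S)) → 1

== RESULT ==
c | v | u | h | x
9 | s | q | 9 | r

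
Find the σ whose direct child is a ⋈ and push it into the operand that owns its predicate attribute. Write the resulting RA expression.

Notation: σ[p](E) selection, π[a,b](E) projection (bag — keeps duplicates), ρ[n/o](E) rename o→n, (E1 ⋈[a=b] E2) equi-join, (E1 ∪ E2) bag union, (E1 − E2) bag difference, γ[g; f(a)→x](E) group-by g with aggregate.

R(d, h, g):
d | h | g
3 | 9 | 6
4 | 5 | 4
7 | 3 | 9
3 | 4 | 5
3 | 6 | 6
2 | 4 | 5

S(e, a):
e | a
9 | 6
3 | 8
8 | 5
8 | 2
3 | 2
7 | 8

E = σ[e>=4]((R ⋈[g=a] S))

σ filters on e, owned by the right side.
E' = (R ⋈[g=a] σ[e>=4](S))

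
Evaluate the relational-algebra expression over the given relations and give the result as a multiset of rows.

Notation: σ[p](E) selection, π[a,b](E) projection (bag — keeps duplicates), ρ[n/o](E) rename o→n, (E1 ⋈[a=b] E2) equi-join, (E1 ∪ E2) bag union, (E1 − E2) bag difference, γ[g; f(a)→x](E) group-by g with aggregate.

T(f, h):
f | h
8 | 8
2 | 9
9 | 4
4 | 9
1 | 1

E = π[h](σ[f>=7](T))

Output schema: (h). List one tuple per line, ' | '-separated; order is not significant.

Row counts bottom-up:
  T → 5
  σ[f>=7](T) → 2
  π[h](σ[f>=7](T)) → 2

== RESULT ==
h
4
8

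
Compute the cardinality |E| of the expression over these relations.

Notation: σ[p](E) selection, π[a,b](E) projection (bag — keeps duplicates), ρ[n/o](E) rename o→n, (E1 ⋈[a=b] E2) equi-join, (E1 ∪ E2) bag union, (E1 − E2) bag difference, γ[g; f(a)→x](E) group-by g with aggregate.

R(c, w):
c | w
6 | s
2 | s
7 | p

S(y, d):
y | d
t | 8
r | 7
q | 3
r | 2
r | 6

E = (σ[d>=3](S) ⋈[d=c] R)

Subexpression sizes:
  S → 5
  σ[d>=3](S) → 4
  R → 3
  (σ[d>=3](S) ⋈[d=c] R) → 2

|E| = 2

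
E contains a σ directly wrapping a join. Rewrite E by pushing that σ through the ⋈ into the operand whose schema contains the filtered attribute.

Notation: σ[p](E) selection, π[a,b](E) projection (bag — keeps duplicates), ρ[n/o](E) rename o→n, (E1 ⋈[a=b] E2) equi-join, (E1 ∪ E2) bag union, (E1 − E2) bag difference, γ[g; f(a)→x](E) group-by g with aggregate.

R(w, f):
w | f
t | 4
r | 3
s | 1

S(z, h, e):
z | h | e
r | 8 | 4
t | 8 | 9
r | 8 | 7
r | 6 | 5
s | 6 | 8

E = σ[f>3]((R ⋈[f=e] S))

σ filters on f, owned by the left side.
E' = (σ[f>3](R) ⋈[f=e] S)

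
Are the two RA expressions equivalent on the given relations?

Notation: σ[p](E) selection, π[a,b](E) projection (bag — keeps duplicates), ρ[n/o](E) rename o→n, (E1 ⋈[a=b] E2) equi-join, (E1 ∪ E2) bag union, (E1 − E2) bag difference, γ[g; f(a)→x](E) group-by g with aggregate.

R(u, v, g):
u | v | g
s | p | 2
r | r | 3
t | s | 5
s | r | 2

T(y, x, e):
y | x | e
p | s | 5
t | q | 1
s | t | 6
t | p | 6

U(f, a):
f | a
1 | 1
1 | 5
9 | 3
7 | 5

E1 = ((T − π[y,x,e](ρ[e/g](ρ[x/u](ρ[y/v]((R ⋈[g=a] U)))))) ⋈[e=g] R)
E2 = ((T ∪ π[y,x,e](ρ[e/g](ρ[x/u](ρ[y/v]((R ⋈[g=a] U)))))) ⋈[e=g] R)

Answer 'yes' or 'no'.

E1 subexpression sizes:
  T → 4
  R → 4
  U → 4
  (R ⋈[g=a] U) → 3
  ρ[y/v]((R ⋈[g=a] U)) → 3
  ρ[x/u](ρ[y/v]((R ⋈[g=a] U))) → 3
  ρ[e/g](ρ[x/u](ρ[y/v]((R ⋈[g=a] U)))) → 3
  π[y,x,e](ρ[e/g](ρ[x/u](ρ[y/v]((R ⋈[g=a] U))))) → 3
  (T − π[y,x,e](ρ[e/g](ρ[x/u](ρ[y/v]((R ⋈[g=a] U)))))) → 4
  R → 4
  ((T − π[y,x,e](ρ[e/g](ρ[x/u](ρ[y/v]((R ⋈[g=a] U)))))) ⋈[e=g] R) → 1
E2 subexpression sizes:
  T → 4
  R → 4
  U → 4
  (R ⋈[g=a] U) → 3
  ρ[y/v]((R ⋈[g=a] U)) → 3
  ρ[x/u](ρ[y/v]((R ⋈[g=a] U))) → 3
  ρ[e/g](ρ[x/u](ρ[y/v]((R ⋈[g=a] U)))) → 3
  π[y,x,e](ρ[e/g](ρ[x/u](ρ[y/v]((R ⋈[g=a] U))))) → 3
  (T ∪ π[y,x,e](ρ[e/g](ρ[x/u](ρ[y/v]((R ⋈[g=a] U)))))) → 7
  R → 4
  ((T ∪ π[y,x,e](ρ[e/g](ρ[x/u](ρ[y/v]((R ⋈[g=a] U)))))) ⋈[e=g] R) → 4

E1 result:
y | x | e | u | v | g
p | s | 5 | t | s | 5
E2 result:
y | x | e | u | v | g
p | s | 5 | t | s | 5
r | r | 3 | r | r | 3
s | t | 5 | t | s | 5
s | t | 5 | t | s | 5
Witness: ('r', 'r', 3, 'r', 'r', 3) appears 0× in E1 but 1× in E2.

no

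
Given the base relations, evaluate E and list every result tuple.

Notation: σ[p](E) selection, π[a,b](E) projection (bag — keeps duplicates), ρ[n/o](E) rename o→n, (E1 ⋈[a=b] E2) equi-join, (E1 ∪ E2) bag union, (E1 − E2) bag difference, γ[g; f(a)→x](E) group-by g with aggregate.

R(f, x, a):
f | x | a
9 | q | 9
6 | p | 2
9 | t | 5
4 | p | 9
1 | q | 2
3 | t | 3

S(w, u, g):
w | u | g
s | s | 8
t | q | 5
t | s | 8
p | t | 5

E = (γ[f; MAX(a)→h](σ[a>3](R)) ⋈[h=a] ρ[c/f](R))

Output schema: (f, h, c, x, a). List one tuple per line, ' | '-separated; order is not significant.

Subexpression sizes:
  R → 6
  σ[a>3](R) → 3
  γ[f; MAX(a)→h](σ[a>3](R)) → 2
  R → 6
  ρ[c/f](R) → 6
  (γ[f; MAX(a)→h](σ[a>3](R)) ⋈[h=a] ρ[c/f](R)) → 4

== RESULT ==
f | h | c | x | a
4 | 9 | 4 | p | 9
4 | 9 | 9 | q | 9
9 | 9 | 4 | p | 9
9 | 9 | 9 | q | 9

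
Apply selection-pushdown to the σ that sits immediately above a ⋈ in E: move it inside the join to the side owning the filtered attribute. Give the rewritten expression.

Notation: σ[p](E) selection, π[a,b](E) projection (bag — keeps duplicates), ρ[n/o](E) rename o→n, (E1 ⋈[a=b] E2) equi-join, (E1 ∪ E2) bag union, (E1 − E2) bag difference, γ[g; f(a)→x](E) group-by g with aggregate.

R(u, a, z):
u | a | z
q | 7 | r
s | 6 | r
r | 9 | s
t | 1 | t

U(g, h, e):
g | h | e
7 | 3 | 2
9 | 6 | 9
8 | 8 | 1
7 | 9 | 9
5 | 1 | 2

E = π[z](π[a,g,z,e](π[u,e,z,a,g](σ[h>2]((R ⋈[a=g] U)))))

σ filters on h, owned by the right side.
E' = π[z](π[a,g,z,e](π[u,e,z,a,g]((R ⋈[a=g] σ[h>2](U)))))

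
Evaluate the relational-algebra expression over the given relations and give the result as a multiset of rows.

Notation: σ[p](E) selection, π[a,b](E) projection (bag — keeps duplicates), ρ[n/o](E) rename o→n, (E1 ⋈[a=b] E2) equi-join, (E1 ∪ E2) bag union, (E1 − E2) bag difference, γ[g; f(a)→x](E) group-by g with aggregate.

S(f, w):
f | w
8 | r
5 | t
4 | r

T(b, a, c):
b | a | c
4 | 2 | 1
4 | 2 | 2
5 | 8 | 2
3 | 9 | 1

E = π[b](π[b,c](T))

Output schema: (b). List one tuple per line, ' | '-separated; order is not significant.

Stepwise |·|:
  T → 4
  π[b,c](T) → 4
  π[b](π[b,c](T)) → 4

== RESULT ==
b
3
4
4
5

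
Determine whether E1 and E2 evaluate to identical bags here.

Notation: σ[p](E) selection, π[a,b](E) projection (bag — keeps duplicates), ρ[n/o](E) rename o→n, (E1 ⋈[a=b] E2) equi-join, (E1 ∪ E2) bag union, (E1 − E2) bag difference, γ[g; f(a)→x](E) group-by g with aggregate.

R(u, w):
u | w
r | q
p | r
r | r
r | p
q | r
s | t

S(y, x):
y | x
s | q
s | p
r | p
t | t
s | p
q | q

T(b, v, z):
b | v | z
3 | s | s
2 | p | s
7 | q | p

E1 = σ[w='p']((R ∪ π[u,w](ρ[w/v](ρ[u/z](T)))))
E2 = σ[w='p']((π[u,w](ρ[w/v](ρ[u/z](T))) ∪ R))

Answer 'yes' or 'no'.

E1 row counts bottom-up:
  R → 6
  T → 3
  ρ[u/z](T) → 3
  ρ[w/v](ρ[u/z](T)) → 3
  π[u,w](ρ[w/v](ρ[u/z](T))) → 3
  (R ∪ π[u,w](ρ[w/v](ρ[u/z](T)))) → 9
  σ[w='p']((R ∪ π[u,w](ρ[w/v](ρ[u/z](T))))) → 2
E2 row counts bottom-up:
  T → 3
  ρ[u/z](T) → 3
  ρ[w/v](ρ[u/z](T)) → 3
  π[u,w](ρ[w/v](ρ[u/z](T))) → 3
  R → 6
  (π[u,w](ρ[w/v](ρ[u/z](T))) ∪ R) → 9
  σ[w='p']((π[u,w](ρ[w/v](ρ[u/z](T))) ∪ R)) → 2

E1 and E2 produce the same multiset:
u | w
r | p
s | p

yes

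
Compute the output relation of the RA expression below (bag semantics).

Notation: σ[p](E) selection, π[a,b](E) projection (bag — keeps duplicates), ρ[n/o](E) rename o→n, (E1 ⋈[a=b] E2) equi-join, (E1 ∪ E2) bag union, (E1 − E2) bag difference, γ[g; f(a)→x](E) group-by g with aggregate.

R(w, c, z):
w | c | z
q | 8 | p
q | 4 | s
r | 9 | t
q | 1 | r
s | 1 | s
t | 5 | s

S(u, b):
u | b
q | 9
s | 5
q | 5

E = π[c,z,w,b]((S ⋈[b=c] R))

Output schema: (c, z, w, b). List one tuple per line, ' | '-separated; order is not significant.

Per-node cardinality:
  S → 3
  R → 6
  (S ⋈[b=c] R) → 3
  π[c,z,w,b]((S ⋈[b=c] R)) → 3

== RESULT ==
c | z | w | b
5 | s | t | 5
5 | s | t | 5
9 | t | r | 9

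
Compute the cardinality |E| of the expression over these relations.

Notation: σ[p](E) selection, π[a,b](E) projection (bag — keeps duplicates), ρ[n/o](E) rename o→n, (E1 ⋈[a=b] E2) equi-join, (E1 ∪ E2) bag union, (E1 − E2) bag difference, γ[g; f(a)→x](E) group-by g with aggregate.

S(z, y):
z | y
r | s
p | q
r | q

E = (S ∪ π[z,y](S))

Stepwise |·|:
  S → 3
  S → 3
  π[z,y](S) → 3
  (S ∪ π[z,y](S)) → 6

|E| = 6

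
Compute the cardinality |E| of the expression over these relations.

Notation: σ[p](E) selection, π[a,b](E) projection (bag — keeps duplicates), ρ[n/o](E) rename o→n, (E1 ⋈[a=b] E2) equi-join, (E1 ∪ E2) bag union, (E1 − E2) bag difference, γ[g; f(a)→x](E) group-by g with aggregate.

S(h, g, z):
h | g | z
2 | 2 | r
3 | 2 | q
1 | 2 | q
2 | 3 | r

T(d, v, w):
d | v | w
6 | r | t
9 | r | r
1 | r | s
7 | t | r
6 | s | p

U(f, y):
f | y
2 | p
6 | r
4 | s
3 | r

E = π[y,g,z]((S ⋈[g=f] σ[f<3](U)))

Per-node cardinality:
  S → 4
  U → 4
  σ[f<3](U) → 1
  (S ⋈[g=f] σ[f<3](U)) → 3
  π[y,g,z]((S ⋈[g=f] σ[f<3](U))) → 3

|E| = 3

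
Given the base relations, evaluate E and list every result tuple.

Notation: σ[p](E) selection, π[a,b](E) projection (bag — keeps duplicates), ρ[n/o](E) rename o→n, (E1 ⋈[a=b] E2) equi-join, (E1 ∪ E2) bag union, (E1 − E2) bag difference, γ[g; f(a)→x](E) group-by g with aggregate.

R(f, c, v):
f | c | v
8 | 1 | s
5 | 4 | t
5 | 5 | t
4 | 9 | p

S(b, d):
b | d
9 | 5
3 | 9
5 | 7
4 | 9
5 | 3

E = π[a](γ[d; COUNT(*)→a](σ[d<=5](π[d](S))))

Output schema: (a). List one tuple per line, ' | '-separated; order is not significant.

Stepwise |·|:
  S → 5
  π[d](S) → 5
  σ[d<=5](π[d](S)) → 2
  γ[d; COUNT(*)→a](σ[d<=5](π[d](S))) → 2
  π[a](γ[d; COUNT(*)→a](σ[d<=5](π[d](S)))) → 2

== RESULT ==
a
1
1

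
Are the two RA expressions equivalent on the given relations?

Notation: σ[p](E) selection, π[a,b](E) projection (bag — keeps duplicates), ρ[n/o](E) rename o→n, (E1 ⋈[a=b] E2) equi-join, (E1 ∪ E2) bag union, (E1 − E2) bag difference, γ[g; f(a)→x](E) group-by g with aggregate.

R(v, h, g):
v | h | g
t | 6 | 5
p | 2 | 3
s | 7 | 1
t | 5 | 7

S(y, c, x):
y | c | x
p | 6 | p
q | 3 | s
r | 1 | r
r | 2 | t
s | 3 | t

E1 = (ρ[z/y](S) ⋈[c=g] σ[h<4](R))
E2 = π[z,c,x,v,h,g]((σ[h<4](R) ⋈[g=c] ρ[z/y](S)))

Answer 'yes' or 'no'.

E1 subexpression sizes:
  S → 5
  ρ[z/y](S) → 5
  R → 4
  σ[h<4](R) → 1
  (ρ[z/y](S) ⋈[c=g] σ[h<4](R)) → 2
E2 subexpression sizes:
  R → 4
  σ[h<4](R) → 1
  S → 5
  ρ[z/y](S) → 5
  (σ[h<4](R) ⋈[g=c] ρ[z/y](S)) → 2
  π[z,c,x,v,h,g]((σ[h<4](R) ⋈[g=c] ρ[z/y](S))) → 2

E1 and E2 produce the same multiset:
z | c | x | v | h | g
q | 3 | s | p | 2 | 3
s | 3 | t | p | 2 | 3

yes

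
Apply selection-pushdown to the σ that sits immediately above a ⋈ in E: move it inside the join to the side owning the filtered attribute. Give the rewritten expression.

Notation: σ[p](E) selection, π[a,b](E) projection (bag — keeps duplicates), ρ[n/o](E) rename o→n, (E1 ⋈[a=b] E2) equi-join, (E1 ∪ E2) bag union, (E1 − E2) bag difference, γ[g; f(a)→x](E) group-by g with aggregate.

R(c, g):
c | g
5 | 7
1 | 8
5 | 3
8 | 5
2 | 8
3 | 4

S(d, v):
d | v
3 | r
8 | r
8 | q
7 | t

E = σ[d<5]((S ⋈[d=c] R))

σ filters on d, owned by the left side.
E' = (σ[d<5](S) ⋈[d=c] R)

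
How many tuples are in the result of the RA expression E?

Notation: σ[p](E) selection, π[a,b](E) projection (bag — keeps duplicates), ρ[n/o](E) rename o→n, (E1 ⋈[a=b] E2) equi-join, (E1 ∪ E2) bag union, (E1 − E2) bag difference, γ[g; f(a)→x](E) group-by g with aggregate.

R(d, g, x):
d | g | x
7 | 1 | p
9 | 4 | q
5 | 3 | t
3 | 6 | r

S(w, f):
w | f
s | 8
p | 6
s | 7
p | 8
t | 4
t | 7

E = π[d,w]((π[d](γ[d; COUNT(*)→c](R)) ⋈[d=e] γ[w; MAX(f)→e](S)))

Subexpression sizes:
  R → 4
  γ[d; COUNT(*)→c](R) → 4
  π[d](γ[d; COUNT(*)→c](R)) → 4
  S → 6
  γ[w; MAX(f)→e](S) → 3
  (π[d](γ[d; COUNT(*)→c](R)) ⋈[d=e] γ[w; MAX(f)→e](S)) → 1
  π[d,w]((π[d](γ[d; COUNT(*)→c](R)) ⋈[d=e] γ[w; MAX(f)→e](S))) → 1

|E| = 1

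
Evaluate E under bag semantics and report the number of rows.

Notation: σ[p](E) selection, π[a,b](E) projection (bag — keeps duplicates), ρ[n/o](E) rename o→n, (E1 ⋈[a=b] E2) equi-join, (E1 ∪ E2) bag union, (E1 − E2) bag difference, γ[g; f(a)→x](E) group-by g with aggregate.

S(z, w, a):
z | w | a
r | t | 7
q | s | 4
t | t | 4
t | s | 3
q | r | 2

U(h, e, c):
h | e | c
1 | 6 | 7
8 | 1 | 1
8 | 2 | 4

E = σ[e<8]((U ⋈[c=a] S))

Row counts bottom-up:
  U → 3
  S → 5
  (U ⋈[c=a] S) → 3
  σ[e<8]((U ⋈[c=a] S)) → 3

|E| = 3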